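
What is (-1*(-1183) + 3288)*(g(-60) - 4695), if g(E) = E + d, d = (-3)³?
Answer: -21380322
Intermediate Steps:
d = -27
g(E) = -27 + E (g(E) = E - 27 = -27 + E)
(-1*(-1183) + 3288)*(g(-60) - 4695) = (-1*(-1183) + 3288)*((-27 - 60) - 4695) = (1183 + 3288)*(-87 - 4695) = 4471*(-4782) = -21380322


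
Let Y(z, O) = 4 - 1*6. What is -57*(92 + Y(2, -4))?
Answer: -5130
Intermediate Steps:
Y(z, O) = -2 (Y(z, O) = 4 - 6 = -2)
-57*(92 + Y(2, -4)) = -57*(92 - 2) = -57*90 = -5130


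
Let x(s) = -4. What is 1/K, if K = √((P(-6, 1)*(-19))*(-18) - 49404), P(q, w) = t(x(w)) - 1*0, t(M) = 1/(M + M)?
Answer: -2*I*√197787/197787 ≈ -0.0044971*I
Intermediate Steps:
t(M) = 1/(2*M)
P(q, w) = -⅛ (P(q, w) = (½)/(-4) - 1*0 = (½)*(-¼) + 0 = -⅛ + 0 = -⅛)
K = I*√197787/2 (K = √(-⅛*(-19)*(-18) - 49404) = √((19/8)*(-18) - 49404) = √(-171/4 - 49404) = √(-197787/4) = I*√197787/2 ≈ 222.37*I)
1/K = 1/(I*√197787/2) = -2*I*√197787/197787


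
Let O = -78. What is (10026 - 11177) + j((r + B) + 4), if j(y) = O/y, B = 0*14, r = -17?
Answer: -1145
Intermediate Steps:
B = 0
j(y) = -78/y
(10026 - 11177) + j((r + B) + 4) = (10026 - 11177) - 78/((-17 + 0) + 4) = -1151 - 78/(-17 + 4) = -1151 - 78/(-13) = -1151 - 78*(-1/13) = -1151 + 6 = -1145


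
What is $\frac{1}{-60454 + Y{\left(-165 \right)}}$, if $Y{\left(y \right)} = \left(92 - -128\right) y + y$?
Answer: $- \frac{1}{96919} \approx -1.0318 \cdot 10^{-5}$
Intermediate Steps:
$Y{\left(y \right)} = 221 y$ ($Y{\left(y \right)} = \left(92 + 128\right) y + y = 220 y + y = 221 y$)
$\frac{1}{-60454 + Y{\left(-165 \right)}} = \frac{1}{-60454 + 221 \left(-165\right)} = \frac{1}{-60454 - 36465} = \frac{1}{-96919} = - \frac{1}{96919}$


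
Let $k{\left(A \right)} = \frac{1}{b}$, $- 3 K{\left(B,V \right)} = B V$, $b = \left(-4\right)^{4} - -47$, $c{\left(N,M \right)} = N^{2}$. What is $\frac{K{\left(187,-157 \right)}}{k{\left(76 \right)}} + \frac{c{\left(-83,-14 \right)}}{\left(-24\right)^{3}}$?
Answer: $\frac{40991733527}{13824} \approx 2.9653 \cdot 10^{6}$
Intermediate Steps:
$b = 303$ ($b = 256 + 47 = 303$)
$K{\left(B,V \right)} = - \frac{B V}{3}$
$k{\left(A \right)} = \frac{1}{303}$
$\frac{K{\left(187,-157 \right)}}{k{\left(76 \right)}} + \frac{c{\left(-83,-14 \right)}}{\left(-24\right)^{3}} = \left(- \frac{1}{3}\right) 187 \left(-157\right) \frac{1}{\frac{1}{303}} + \frac{\left(-83\right)^{2}}{\left(-24\right)^{3}} = \frac{29359}{3} \cdot 303 + \frac{6889}{-13824} = 2965259 + 6889 \left(- \frac{1}{13824}\right) = 2965259 - \frac{6889}{13824} = \frac{40991733527}{13824}$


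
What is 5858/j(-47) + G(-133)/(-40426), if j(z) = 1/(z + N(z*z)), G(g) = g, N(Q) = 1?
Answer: -10893513235/40426 ≈ -2.6947e+5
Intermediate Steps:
j(z) = 1/(1 + z) (j(z) = 1/(z + 1) = 1/(1 + z))
5858/j(-47) + G(-133)/(-40426) = 5858/(1/(1 - 47)) - 133/(-40426) = 5858/(1/(-46)) - 133*(-1/40426) = 5858/(-1/46) + 133/40426 = 5858*(-46) + 133/40426 = -269468 + 133/40426 = -10893513235/40426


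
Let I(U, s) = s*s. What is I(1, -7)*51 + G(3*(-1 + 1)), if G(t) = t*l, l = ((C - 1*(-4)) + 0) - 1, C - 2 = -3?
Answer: 2499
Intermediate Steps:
C = -1 (C = 2 - 3 = -1)
l = 2 (l = ((-1 - 1*(-4)) + 0) - 1 = ((-1 + 4) + 0) - 1 = (3 + 0) - 1 = 3 - 1 = 2)
I(U, s) = s²
G(t) = 2*t (G(t) = t*2 = 2*t)
I(1, -7)*51 + G(3*(-1 + 1)) = (-7)²*51 + 2*(3*(-1 + 1)) = 49*51 + 2*(3*0) = 2499 + 2*0 = 2499 + 0 = 2499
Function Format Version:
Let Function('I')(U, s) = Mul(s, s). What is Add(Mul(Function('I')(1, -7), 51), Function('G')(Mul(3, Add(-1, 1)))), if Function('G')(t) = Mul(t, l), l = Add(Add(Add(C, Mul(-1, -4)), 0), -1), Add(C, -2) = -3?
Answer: 2499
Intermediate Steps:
C = -1 (C = Add(2, -3) = -1)
l = 2 (l = Add(Add(Add(-1, Mul(-1, -4)), 0), -1) = Add(Add(Add(-1, 4), 0), -1) = Add(Add(3, 0), -1) = Add(3, -1) = 2)
Function('I')(U, s) = Pow(s, 2)
Function('G')(t) = Mul(2, t) (Function('G')(t) = Mul(t, 2) = Mul(2, t))
Add(Mul(Function('I')(1, -7), 51), Function('G')(Mul(3, Add(-1, 1)))) = Add(Mul(Pow(-7, 2), 51), Mul(2, Mul(3, Add(-1, 1)))) = Add(Mul(49, 51), Mul(2, Mul(3, 0))) = Add(2499, Mul(2, 0)) = Add(2499, 0) = 2499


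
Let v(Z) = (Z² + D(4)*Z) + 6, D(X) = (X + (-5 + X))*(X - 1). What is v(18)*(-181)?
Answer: -89052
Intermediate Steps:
D(X) = (-1 + X)*(-5 + 2*X) (D(X) = (-5 + 2*X)*(-1 + X) = (-1 + X)*(-5 + 2*X))
v(Z) = 6 + Z² + 9*Z (v(Z) = (Z² + (5 - 7*4 + 2*4²)*Z) + 6 = (Z² + (5 - 28 + 2*16)*Z) + 6 = (Z² + (5 - 28 + 32)*Z) + 6 = (Z² + 9*Z) + 6 = 6 + Z² + 9*Z)
v(18)*(-181) = (6 + 18² + 9*18)*(-181) = (6 + 324 + 162)*(-181) = 492*(-181) = -89052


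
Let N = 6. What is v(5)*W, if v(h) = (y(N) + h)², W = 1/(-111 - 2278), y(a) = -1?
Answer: -16/2389 ≈ -0.0066974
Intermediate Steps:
W = -1/2389 (W = 1/(-2389) = -1/2389 ≈ -0.00041859)
v(h) = (-1 + h)²
v(5)*W = (-1 + 5)²*(-1/2389) = 4²*(-1/2389) = 16*(-1/2389) = -16/2389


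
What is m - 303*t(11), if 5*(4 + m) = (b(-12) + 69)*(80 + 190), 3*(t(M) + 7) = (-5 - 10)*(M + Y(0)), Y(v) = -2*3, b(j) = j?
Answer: 12770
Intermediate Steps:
Y(v) = -6
t(M) = 23 - 5*M (t(M) = -7 + ((-5 - 10)*(M - 6))/3 = -7 + (-15*(-6 + M))/3 = -7 + (90 - 15*M)/3 = -7 + (30 - 5*M) = 23 - 5*M)
m = 3074 (m = -4 + ((-12 + 69)*(80 + 190))/5 = -4 + (57*270)/5 = -4 + (⅕)*15390 = -4 + 3078 = 3074)
m - 303*t(11) = 3074 - 303*(23 - 5*11) = 3074 - 303*(23 - 55) = 3074 - 303*(-32) = 3074 + 9696 = 12770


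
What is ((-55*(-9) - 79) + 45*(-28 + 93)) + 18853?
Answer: 22194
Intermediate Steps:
((-55*(-9) - 79) + 45*(-28 + 93)) + 18853 = ((495 - 79) + 45*65) + 18853 = (416 + 2925) + 18853 = 3341 + 18853 = 22194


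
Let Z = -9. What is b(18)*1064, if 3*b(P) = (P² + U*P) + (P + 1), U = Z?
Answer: 192584/3 ≈ 64195.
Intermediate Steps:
U = -9
b(P) = ⅓ - 8*P/3 + P²/3 (b(P) = ((P² - 9*P) + (P + 1))/3 = ((P² - 9*P) + (1 + P))/3 = (1 + P² - 8*P)/3 = ⅓ - 8*P/3 + P²/3)
b(18)*1064 = (⅓ - 8/3*18 + (⅓)*18²)*1064 = (⅓ - 48 + (⅓)*324)*1064 = (⅓ - 48 + 108)*1064 = (181/3)*1064 = 192584/3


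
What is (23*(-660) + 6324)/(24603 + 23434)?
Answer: -8856/48037 ≈ -0.18436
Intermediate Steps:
(23*(-660) + 6324)/(24603 + 23434) = (-15180 + 6324)/48037 = -8856*1/48037 = -8856/48037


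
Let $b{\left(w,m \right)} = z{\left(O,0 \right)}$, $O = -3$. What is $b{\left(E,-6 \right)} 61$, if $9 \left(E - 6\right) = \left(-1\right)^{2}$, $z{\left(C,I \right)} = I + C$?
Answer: $-183$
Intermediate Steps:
$z{\left(C,I \right)} = C + I$
$E = \frac{55}{9}$ ($E = 6 + \frac{\left(-1\right)^{2}}{9} = 6 + \frac{1}{9} \cdot 1 = 6 + \frac{1}{9} = \frac{55}{9} \approx 6.1111$)
$b{\left(w,m \right)} = -3$ ($b{\left(w,m \right)} = -3 + 0 = -3$)
$b{\left(E,-6 \right)} 61 = \left(-3\right) 61 = -183$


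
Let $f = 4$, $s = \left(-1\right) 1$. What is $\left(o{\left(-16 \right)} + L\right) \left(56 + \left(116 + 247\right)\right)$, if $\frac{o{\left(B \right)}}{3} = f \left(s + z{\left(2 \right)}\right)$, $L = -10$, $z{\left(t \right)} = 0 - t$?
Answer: $-19274$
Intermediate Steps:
$z{\left(t \right)} = - t$
$s = -1$
$o{\left(B \right)} = -36$ ($o{\left(B \right)} = 3 \cdot 4 \left(-1 - 2\right) = 3 \cdot 4 \left(-3\right) = 3 \left(-12\right) = -36$)
$\left(o{\left(-16 \right)} + L\right) \left(56 + \left(116 + 247\right)\right) = \left(-36 - 10\right) \left(56 + \left(116 + 247\right)\right) = - 46 \left(56 + 363\right) = \left(-46\right) 419 = -19274$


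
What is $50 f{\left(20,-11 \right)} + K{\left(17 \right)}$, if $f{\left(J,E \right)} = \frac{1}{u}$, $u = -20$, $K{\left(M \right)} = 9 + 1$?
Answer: $\frac{15}{2} \approx 7.5$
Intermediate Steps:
$K{\left(M \right)} = 10$
$f{\left(J,E \right)} = - \frac{1}{20}$ ($f{\left(J,E \right)} = \frac{1}{-20} = - \frac{1}{20}$)
$50 f{\left(20,-11 \right)} + K{\left(17 \right)} = 50 \left(- \frac{1}{20}\right) + 10 = - \frac{5}{2} + 10 = \frac{15}{2}$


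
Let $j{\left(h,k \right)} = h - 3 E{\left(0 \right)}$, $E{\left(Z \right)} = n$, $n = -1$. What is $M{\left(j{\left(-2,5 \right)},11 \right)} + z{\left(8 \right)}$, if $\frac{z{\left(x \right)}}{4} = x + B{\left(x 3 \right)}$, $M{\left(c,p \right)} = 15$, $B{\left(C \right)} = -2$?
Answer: $39$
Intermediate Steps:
$E{\left(Z \right)} = -1$
$j{\left(h,k \right)} = 3 + h$ ($j{\left(h,k \right)} = h - -3 = h + 3 = 3 + h$)
$z{\left(x \right)} = -8 + 4 x$ ($z{\left(x \right)} = 4 \left(x - 2\right) = 4 \left(-2 + x\right) = -8 + 4 x$)
$M{\left(j{\left(-2,5 \right)},11 \right)} + z{\left(8 \right)} = 15 + \left(-8 + 4 \cdot 8\right) = 15 + \left(-8 + 32\right) = 15 + 24 = 39$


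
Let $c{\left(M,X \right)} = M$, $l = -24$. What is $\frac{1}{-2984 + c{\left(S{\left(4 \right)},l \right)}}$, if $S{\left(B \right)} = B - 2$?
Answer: $- \frac{1}{2982} \approx -0.00033535$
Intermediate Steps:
$S{\left(B \right)} = -2 + B$ ($S{\left(B \right)} = B - 2 = -2 + B$)
$\frac{1}{-2984 + c{\left(S{\left(4 \right)},l \right)}} = \frac{1}{-2984 + \left(-2 + 4\right)} = \frac{1}{-2984 + 2} = \frac{1}{-2982} = - \frac{1}{2982}$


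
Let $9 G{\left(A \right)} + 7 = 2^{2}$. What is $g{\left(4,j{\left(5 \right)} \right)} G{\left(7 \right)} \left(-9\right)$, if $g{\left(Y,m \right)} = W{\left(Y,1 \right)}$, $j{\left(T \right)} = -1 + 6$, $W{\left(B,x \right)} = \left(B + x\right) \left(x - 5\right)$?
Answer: $-60$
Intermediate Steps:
$W{\left(B,x \right)} = \left(-5 + x\right) \left(B + x\right)$ ($W{\left(B,x \right)} = \left(B + x\right) \left(-5 + x\right) = \left(-5 + x\right) \left(B + x\right)$)
$j{\left(T \right)} = 5$
$g{\left(Y,m \right)} = -4 - 4 Y$ ($g{\left(Y,m \right)} = 1^{2} - 5 Y - 5 + Y 1 = 1 - 5 Y - 5 + Y = -4 - 4 Y$)
$G{\left(A \right)} = - \frac{1}{3}$ ($G{\left(A \right)} = - \frac{7}{9} + \frac{2^{2}}{9} = - \frac{7}{9} + \frac{1}{9} \cdot 4 = - \frac{7}{9} + \frac{4}{9} = - \frac{1}{3}$)
$g{\left(4,j{\left(5 \right)} \right)} G{\left(7 \right)} \left(-9\right) = \left(-4 - 16\right) \left(- \frac{1}{3}\right) \left(-9\right) = \left(-20\right) \left(- \frac{1}{3}\right) \left(-9\right) = \frac{20}{3} \left(-9\right) = -60$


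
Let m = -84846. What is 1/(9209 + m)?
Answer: -1/75637 ≈ -1.3221e-5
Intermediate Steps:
1/(9209 + m) = 1/(9209 - 84846) = 1/(-75637) = -1/75637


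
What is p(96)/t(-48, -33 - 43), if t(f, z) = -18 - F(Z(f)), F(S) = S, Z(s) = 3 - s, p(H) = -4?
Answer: 4/69 ≈ 0.057971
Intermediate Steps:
t(f, z) = -21 + f (t(f, z) = -18 - (3 - f) = -18 + (-3 + f) = -21 + f)
p(96)/t(-48, -33 - 43) = -4/(-21 - 48) = -4/(-69) = -4*(-1/69) = 4/69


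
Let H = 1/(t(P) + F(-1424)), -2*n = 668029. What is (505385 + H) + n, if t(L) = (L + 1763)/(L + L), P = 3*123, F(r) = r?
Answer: 1095914343/6395 ≈ 1.7137e+5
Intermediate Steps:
P = 369
n = -668029/2 (n = -½*668029 = -668029/2 ≈ -3.3401e+5)
t(L) = (1763 + L)/(2*L) (t(L) = (1763 + L)/((2*L)) = (1763 + L)*(1/(2*L)) = (1763 + L)/(2*L))
H = -9/12790 (H = 1/((½)*(1763 + 369)/369 - 1424) = 1/((½)*(1/369)*2132 - 1424) = 1/(26/9 - 1424) = 1/(-12790/9) = -9/12790 ≈ -0.00070367)
(505385 + H) + n = (505385 - 9/12790) - 668029/2 = 6463874141/12790 - 668029/2 = 1095914343/6395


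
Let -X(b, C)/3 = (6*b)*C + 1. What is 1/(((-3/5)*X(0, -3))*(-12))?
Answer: -5/108 ≈ -0.046296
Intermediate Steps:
X(b, C) = -3 - 18*C*b (X(b, C) = -3*((6*b)*C + 1) = -3*(6*C*b + 1) = -3*(1 + 6*C*b) = -3 - 18*C*b)
1/(((-3/5)*X(0, -3))*(-12)) = 1/(((-3/5)*(-3 - 18*(-3)*0))*(-12)) = 1/(((-3*⅕)*(-3 + 0))*(-12)) = 1/(-⅗*(-3)*(-12)) = 1/((9/5)*(-12)) = 1/(-108/5) = -5/108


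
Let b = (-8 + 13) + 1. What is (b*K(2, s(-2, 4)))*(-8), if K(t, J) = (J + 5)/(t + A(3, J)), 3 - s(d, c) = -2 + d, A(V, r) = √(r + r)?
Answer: 576/5 - 288*√14/5 ≈ -100.32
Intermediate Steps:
A(V, r) = √2*√r (A(V, r) = √(2*r) = √2*√r)
s(d, c) = 5 - d (s(d, c) = 3 - (-2 + d) = 3 + (2 - d) = 5 - d)
b = 6 (b = 5 + 1 = 6)
K(t, J) = (5 + J)/(t + √2*√J) (K(t, J) = (J + 5)/(t + √2*√J) = (5 + J)/(t + √2*√J))
(b*K(2, s(-2, 4)))*(-8) = (6*((5 + (5 - 1*(-2)))/(2 + √2*√(5 - 1*(-2)))))*(-8) = (6*((5 + (5 + 2))/(2 + √2*√(5 + 2))))*(-8) = (6*((5 + 7)/(2 + √2*√7)))*(-8) = (6*(12/(2 + √14)))*(-8) = (72/(2 + √14))*(-8) = -576/(2 + √14)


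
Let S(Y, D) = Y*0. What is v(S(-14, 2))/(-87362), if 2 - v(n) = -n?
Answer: -1/43681 ≈ -2.2893e-5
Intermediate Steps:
S(Y, D) = 0
v(n) = 2 + n (v(n) = 2 - (-1)*n = 2 + n)
v(S(-14, 2))/(-87362) = (2 + 0)/(-87362) = 2*(-1/87362) = -1/43681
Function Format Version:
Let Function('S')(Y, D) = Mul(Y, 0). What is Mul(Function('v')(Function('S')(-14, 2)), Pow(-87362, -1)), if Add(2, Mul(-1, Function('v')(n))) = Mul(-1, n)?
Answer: Rational(-1, 43681) ≈ -2.2893e-5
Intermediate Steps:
Function('S')(Y, D) = 0
Function('v')(n) = Add(2, n) (Function('v')(n) = Add(2, Mul(-1, Mul(-1, n))) = Add(2, n))
Mul(Function('v')(Function('S')(-14, 2)), Pow(-87362, -1)) = Mul(Add(2, 0), Pow(-87362, -1)) = Mul(2, Rational(-1, 87362)) = Rational(-1, 43681)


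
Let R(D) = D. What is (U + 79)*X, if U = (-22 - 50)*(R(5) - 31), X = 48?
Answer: 93648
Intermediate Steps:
U = 1872 (U = (-22 - 50)*(5 - 31) = -72*(-26) = 1872)
(U + 79)*X = (1872 + 79)*48 = 1951*48 = 93648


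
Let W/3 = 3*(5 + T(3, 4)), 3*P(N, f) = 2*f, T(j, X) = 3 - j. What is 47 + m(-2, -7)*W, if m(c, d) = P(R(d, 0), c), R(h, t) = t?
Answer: -13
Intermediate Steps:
P(N, f) = 2*f/3 (P(N, f) = (2*f)/3 = 2*f/3)
W = 45 (W = 3*(3*(5 + (3 - 1*3))) = 3*(3*(5 + (3 - 3))) = 3*(3*(5 + 0)) = 3*(3*5) = 3*15 = 45)
m(c, d) = 2*c/3
47 + m(-2, -7)*W = 47 + ((⅔)*(-2))*45 = 47 - 4/3*45 = 47 - 60 = -13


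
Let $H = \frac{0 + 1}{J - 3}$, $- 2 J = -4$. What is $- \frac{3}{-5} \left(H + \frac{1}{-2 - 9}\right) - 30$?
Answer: $- \frac{1686}{55} \approx -30.655$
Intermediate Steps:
$J = 2$ ($J = \left(- \frac{1}{2}\right) \left(-4\right) = 2$)
$H = -1$ ($H = \frac{0 + 1}{2 - 3} = 1 \frac{1}{-1} = 1 \left(-1\right) = -1$)
$- \frac{3}{-5} \left(H + \frac{1}{-2 - 9}\right) - 30 = - \frac{3}{-5} \left(-1 + \frac{1}{-2 - 9}\right) - 30 = \left(-3\right) \left(- \frac{1}{5}\right) \left(-1 + \frac{1}{-11}\right) - 30 = \frac{3 \left(-1 - \frac{1}{11}\right)}{5} - 30 = \frac{3}{5} \left(- \frac{12}{11}\right) - 30 = - \frac{36}{55} - 30 = - \frac{1686}{55}$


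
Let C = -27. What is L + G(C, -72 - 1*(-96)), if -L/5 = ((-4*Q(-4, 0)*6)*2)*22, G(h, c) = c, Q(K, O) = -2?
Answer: -10536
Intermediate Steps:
L = -10560 (L = -5*(-4*(-2)*6)*2*22 = -5*(8*6)*2*22 = -5*48*2*22 = -480*22 = -5*2112 = -10560)
L + G(C, -72 - 1*(-96)) = -10560 + (-72 - 1*(-96)) = -10560 + (-72 + 96) = -10560 + 24 = -10536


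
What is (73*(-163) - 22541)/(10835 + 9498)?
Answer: -34440/20333 ≈ -1.6938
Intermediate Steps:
(73*(-163) - 22541)/(10835 + 9498) = (-11899 - 22541)/20333 = -34440*1/20333 = -34440/20333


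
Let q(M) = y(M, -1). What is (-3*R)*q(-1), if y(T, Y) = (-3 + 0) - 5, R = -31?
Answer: -744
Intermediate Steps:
y(T, Y) = -8 (y(T, Y) = -3 - 5 = -8)
q(M) = -8
(-3*R)*q(-1) = -3*(-31)*(-8) = 93*(-8) = -744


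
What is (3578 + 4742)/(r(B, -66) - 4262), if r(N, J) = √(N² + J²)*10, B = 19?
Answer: -2216240/1105809 - 5200*√4717/1105809 ≈ -2.3271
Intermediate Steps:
r(N, J) = 10*√(J² + N²) (r(N, J) = √(J² + N²)*10 = 10*√(J² + N²))
(3578 + 4742)/(r(B, -66) - 4262) = (3578 + 4742)/(10*√((-66)² + 19²) - 4262) = 8320/(10*√(4356 + 361) - 4262) = 8320/(10*√4717 - 4262) = 8320/(-4262 + 10*√4717)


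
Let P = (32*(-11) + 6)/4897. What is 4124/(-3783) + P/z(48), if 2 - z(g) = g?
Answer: -463835785/426083073 ≈ -1.0886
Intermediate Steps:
z(g) = 2 - g
P = -346/4897 (P = (-352 + 6)*(1/4897) = -346*1/4897 = -346/4897 ≈ -0.070655)
4124/(-3783) + P/z(48) = 4124/(-3783) - 346/(4897*(2 - 1*48)) = 4124*(-1/3783) - 346/(4897*(2 - 48)) = -4124/3783 - 346/4897/(-46) = -4124/3783 - 346/4897*(-1/46) = -4124/3783 + 173/112631 = -463835785/426083073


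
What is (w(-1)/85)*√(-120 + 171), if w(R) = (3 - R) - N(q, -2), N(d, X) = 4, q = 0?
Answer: 0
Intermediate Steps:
w(R) = -1 - R (w(R) = (3 - R) - 1*4 = (3 - R) - 4 = -1 - R)
(w(-1)/85)*√(-120 + 171) = ((-1 - 1*(-1))/85)*√(-120 + 171) = ((-1 + 1)*(1/85))*√51 = (0*(1/85))*√51 = 0*√51 = 0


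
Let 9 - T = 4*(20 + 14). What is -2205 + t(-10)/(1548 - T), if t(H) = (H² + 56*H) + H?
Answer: -738769/335 ≈ -2205.3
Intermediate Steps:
T = -127 (T = 9 - 4*(20 + 14) = 9 - 4*34 = 9 - 1*136 = 9 - 136 = -127)
t(H) = H² + 57*H
-2205 + t(-10)/(1548 - T) = -2205 + (-10*(57 - 10))/(1548 - 1*(-127)) = -2205 + (-10*47)/(1548 + 127) = -2205 - 470/1675 = -2205 - 470*1/1675 = -2205 - 94/335 = -738769/335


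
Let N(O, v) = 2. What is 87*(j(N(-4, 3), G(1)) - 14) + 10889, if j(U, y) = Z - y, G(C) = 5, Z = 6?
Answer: 9758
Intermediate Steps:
j(U, y) = 6 - y
87*(j(N(-4, 3), G(1)) - 14) + 10889 = 87*((6 - 1*5) - 14) + 10889 = 87*((6 - 5) - 14) + 10889 = 87*(1 - 14) + 10889 = 87*(-13) + 10889 = -1131 + 10889 = 9758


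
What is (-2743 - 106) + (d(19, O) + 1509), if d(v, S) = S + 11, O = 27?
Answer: -1302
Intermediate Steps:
d(v, S) = 11 + S
(-2743 - 106) + (d(19, O) + 1509) = (-2743 - 106) + ((11 + 27) + 1509) = -2849 + (38 + 1509) = -2849 + 1547 = -1302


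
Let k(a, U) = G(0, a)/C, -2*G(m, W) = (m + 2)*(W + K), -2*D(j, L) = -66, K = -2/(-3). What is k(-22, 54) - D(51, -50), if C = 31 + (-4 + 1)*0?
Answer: -3005/93 ≈ -32.312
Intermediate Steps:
K = ⅔ (K = -2*(-⅓) = ⅔ ≈ 0.66667)
D(j, L) = 33 (D(j, L) = -½*(-66) = 33)
G(m, W) = -(2 + m)*(⅔ + W)/2 (G(m, W) = -(m + 2)*(W + ⅔)/2 = -(2 + m)*(⅔ + W)/2)
C = 31 (C = 31 - 3*0 = 31 + 0 = 31)
k(a, U) = -2/93 - a/31 (k(a, U) = (-⅔ - a - ⅓*0 - ½*a*0)/31 = (-⅔ - a + 0 + 0)*(1/31) = (-⅔ - a)*(1/31) = -2/93 - a/31)
k(-22, 54) - D(51, -50) = (-2/93 - 1/31*(-22)) - 1*33 = (-2/93 + 22/31) - 33 = 64/93 - 33 = -3005/93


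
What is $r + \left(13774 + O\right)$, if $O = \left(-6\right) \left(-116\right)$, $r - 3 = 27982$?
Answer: $42455$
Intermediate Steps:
$r = 27985$ ($r = 3 + 27982 = 27985$)
$O = 696$
$r + \left(13774 + O\right) = 27985 + \left(13774 + 696\right) = 27985 + 14470 = 42455$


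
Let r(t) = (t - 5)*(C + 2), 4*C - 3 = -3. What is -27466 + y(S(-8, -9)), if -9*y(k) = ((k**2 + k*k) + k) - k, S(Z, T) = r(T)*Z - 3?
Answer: -344876/9 ≈ -38320.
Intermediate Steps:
C = 0 (C = 3/4 + (1/4)*(-3) = 3/4 - 3/4 = 0)
r(t) = -10 + 2*t (r(t) = (t - 5)*(0 + 2) = (-5 + t)*2 = -10 + 2*t)
S(Z, T) = -3 + Z*(-10 + 2*T) (S(Z, T) = (-10 + 2*T)*Z - 3 = Z*(-10 + 2*T) - 3 = -3 + Z*(-10 + 2*T))
y(k) = -2*k**2/9 (y(k) = -(((k**2 + k*k) + k) - k)/9 = -(((k**2 + k**2) + k) - k)/9 = -((2*k**2 + k) - k)/9 = -((k + 2*k**2) - k)/9 = -2*k**2/9)
-27466 + y(S(-8, -9)) = -27466 - 2*(-3 + 2*(-8)*(-5 - 9))**2/9 = -27466 - 2*(-3 + 2*(-8)*(-14))**2/9 = -27466 - 2*(-3 + 224)**2/9 = -27466 - 2/9*221**2 = -27466 - 2/9*48841 = -27466 - 97682/9 = -344876/9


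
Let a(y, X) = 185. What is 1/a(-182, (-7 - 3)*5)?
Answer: 1/185 ≈ 0.0054054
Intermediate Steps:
1/a(-182, (-7 - 3)*5) = 1/185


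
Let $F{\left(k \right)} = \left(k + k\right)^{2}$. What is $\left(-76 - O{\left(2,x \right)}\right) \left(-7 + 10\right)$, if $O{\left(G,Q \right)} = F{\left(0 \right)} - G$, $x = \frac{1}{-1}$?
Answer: $-222$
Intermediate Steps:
$F{\left(k \right)} = 4 k^{2}$ ($F{\left(k \right)} = \left(2 k\right)^{2} = 4 k^{2}$)
$x = -1$
$O{\left(G,Q \right)} = - G$ ($O{\left(G,Q \right)} = 4 \cdot 0^{2} - G = 4 \cdot 0 - G = 0 - G = - G$)
$\left(-76 - O{\left(2,x \right)}\right) \left(-7 + 10\right) = \left(-76 - \left(-1\right) 2\right) \left(-7 + 10\right) = \left(-76 - -2\right) 3 = \left(-76 + 2\right) 3 = \left(-74\right) 3 = -222$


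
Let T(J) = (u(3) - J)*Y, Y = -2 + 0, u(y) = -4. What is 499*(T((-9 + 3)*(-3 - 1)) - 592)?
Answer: -267464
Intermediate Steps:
Y = -2
T(J) = 8 + 2*J (T(J) = (-4 - J)*(-2) = 8 + 2*J)
499*(T((-9 + 3)*(-3 - 1)) - 592) = 499*((8 + 2*((-9 + 3)*(-3 - 1))) - 592) = 499*((8 + 2*(-6*(-4))) - 592) = 499*((8 + 2*24) - 592) = 499*((8 + 48) - 592) = 499*(56 - 592) = 499*(-536) = -267464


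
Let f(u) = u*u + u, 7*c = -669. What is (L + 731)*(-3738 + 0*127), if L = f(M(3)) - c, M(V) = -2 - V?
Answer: -3164484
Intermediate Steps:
c = -669/7 (c = (1/7)*(-669) = -669/7 ≈ -95.571)
f(u) = u + u**2 (f(u) = u**2 + u = u + u**2)
L = 809/7 (L = (-2 - 1*3)*(1 + (-2 - 1*3)) - 1*(-669/7) = (-2 - 3)*(1 + (-2 - 3)) + 669/7 = -5*(1 - 5) + 669/7 = -5*(-4) + 669/7 = 20 + 669/7 = 809/7 ≈ 115.57)
(L + 731)*(-3738 + 0*127) = (809/7 + 731)*(-3738 + 0*127) = 5926*(-3738 + 0)/7 = (5926/7)*(-3738) = -3164484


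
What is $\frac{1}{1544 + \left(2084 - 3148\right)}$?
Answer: $\frac{1}{480} \approx 0.0020833$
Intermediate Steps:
$\frac{1}{1544 + \left(2084 - 3148\right)} = \frac{1}{1544 - 1064} = \frac{1}{480}$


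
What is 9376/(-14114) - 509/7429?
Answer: -38419165/52426453 ≈ -0.73282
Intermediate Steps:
9376/(-14114) - 509/7429 = 9376*(-1/14114) - 509*1/7429 = -4688/7057 - 509/7429 = -38419165/52426453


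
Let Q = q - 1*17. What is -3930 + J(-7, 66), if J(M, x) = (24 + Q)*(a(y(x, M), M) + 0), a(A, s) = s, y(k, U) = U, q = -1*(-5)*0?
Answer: -3979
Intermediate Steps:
q = 0 (q = 5*0 = 0)
Q = -17 (Q = 0 - 1*17 = 0 - 17 = -17)
J(M, x) = 7*M (J(M, x) = (24 - 17)*(M + 0) = 7*M)
-3930 + J(-7, 66) = -3930 + 7*(-7) = -3930 - 49 = -3979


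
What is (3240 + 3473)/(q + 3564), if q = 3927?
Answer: 6713/7491 ≈ 0.89614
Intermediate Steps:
(3240 + 3473)/(q + 3564) = (3240 + 3473)/(3927 + 3564) = 6713/7491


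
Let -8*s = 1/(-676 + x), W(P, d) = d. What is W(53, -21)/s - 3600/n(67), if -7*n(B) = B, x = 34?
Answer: -7201152/67 ≈ -1.0748e+5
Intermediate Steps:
n(B) = -B/7
s = 1/5136 (s = -1/(8*(-676 + 34)) = -1/8/(-642) = -1/8*(-1/642) = 1/5136 ≈ 0.00019470)
W(53, -21)/s - 3600/n(67) = -21/1/5136 - 3600/((-1/7*67)) = -21*5136 - 3600/(-67/7) = -107856 - 3600*(-7/67) = -107856 + 25200/67 = -7201152/67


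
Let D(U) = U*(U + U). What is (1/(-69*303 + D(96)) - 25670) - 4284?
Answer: -74136151/2475 ≈ -29954.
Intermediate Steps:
D(U) = 2*U² (D(U) = U*(2*U) = 2*U²)
(1/(-69*303 + D(96)) - 25670) - 4284 = (1/(-69*303 + 2*96²) - 25670) - 4284 = (1/(-20907 + 2*9216) - 25670) - 4284 = (1/(-20907 + 18432) - 25670) - 4284 = (1/(-2475) - 25670) - 4284 = (-1/2475 - 25670) - 4284 = -63533251/2475 - 4284 = -74136151/2475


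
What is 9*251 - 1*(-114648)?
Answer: 116907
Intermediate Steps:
9*251 - 1*(-114648) = 2259 + 114648 = 116907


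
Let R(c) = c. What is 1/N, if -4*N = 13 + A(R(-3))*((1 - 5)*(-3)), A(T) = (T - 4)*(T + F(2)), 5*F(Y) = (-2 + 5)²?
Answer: -20/569 ≈ -0.035149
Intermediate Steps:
F(Y) = 9/5 (F(Y) = (-2 + 5)²/5 = (⅕)*3² = (⅕)*9 = 9/5)
A(T) = (-4 + T)*(9/5 + T) (A(T) = (T - 4)*(T + 9/5) = (-4 + T)*(9/5 + T))
N = -569/20 (N = -(13 + (-36/5 + (-3)² - 11/5*(-3))*((1 - 5)*(-3)))/4 = -(13 + (-36/5 + 9 + 33/5)*(-4*(-3)))/4 = -(13 + (42/5)*12)/4 = -(13 + 504/5)/4 = -¼*569/5 = -569/20 ≈ -28.450)
1/N = 1/(-569/20) = -20/569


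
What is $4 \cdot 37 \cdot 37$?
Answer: $5476$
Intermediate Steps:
$4 \cdot 37 \cdot 37 = 148 \cdot 37 = 5476$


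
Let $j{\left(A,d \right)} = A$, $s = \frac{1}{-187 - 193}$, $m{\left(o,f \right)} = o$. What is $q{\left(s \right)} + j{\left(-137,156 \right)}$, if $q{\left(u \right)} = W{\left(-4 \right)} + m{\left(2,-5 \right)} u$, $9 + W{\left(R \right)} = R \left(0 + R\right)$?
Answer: $- \frac{24701}{190} \approx -130.01$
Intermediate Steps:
$W{\left(R \right)} = -9 + R^{2}$ ($W{\left(R \right)} = -9 + R \left(0 + R\right) = -9 + R R = -9 + R^{2}$)
$s = - \frac{1}{380}$ ($s = \frac{1}{-380} = - \frac{1}{380} \approx -0.0026316$)
$q{\left(u \right)} = 7 + 2 u$ ($q{\left(u \right)} = \left(-9 + \left(-4\right)^{2}\right) + 2 u = \left(-9 + 16\right) + 2 u = 7 + 2 u$)
$q{\left(s \right)} + j{\left(-137,156 \right)} = \left(7 + 2 \left(- \frac{1}{380}\right)\right) - 137 = \left(7 - \frac{1}{190}\right) - 137 = \frac{1329}{190} - 137 = - \frac{24701}{190}$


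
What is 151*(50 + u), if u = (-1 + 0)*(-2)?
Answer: 7852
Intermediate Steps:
u = 2 (u = -1*(-2) = 2)
151*(50 + u) = 151*(50 + 2) = 151*52 = 7852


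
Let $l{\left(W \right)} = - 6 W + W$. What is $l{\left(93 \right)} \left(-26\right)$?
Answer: $12090$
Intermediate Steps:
$l{\left(W \right)} = - 5 W$
$l{\left(93 \right)} \left(-26\right) = \left(-5\right) 93 \left(-26\right) = \left(-465\right) \left(-26\right) = 12090$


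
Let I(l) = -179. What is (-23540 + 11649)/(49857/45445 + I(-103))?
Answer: 540386495/8084798 ≈ 66.840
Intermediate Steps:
(-23540 + 11649)/(49857/45445 + I(-103)) = (-23540 + 11649)/(49857/45445 - 179) = -11891/(49857*(1/45445) - 179) = -11891/(49857/45445 - 179) = -11891/(-8084798/45445) = -11891*(-45445/8084798) = 540386495/8084798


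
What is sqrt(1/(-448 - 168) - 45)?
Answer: I*sqrt(4269034)/308 ≈ 6.7083*I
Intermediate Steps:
sqrt(1/(-448 - 168) - 45) = sqrt(1/(-616) - 45) = sqrt(-1/616 - 45) = sqrt(-27721/616) = I*sqrt(4269034)/308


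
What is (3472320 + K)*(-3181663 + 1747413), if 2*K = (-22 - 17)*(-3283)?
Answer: -5071993493625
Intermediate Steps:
K = 128037/2 (K = ((-22 - 17)*(-3283))/2 = (-39*(-3283))/2 = (½)*128037 = 128037/2 ≈ 64019.)
(3472320 + K)*(-3181663 + 1747413) = (3472320 + 128037/2)*(-3181663 + 1747413) = (7072677/2)*(-1434250) = -5071993493625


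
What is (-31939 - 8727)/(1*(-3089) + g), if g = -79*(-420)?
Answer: -40666/30091 ≈ -1.3514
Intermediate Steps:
g = 33180
(-31939 - 8727)/(1*(-3089) + g) = (-31939 - 8727)/(1*(-3089) + 33180) = -40666/(-3089 + 33180) = -40666/30091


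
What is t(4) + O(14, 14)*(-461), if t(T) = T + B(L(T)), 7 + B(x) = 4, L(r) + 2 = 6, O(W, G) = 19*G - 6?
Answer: -119859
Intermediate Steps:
O(W, G) = -6 + 19*G
L(r) = 4 (L(r) = -2 + 6 = 4)
B(x) = -3 (B(x) = -7 + 4 = -3)
t(T) = -3 + T (t(T) = T - 3 = -3 + T)
t(4) + O(14, 14)*(-461) = (-3 + 4) + (-6 + 19*14)*(-461) = 1 + (-6 + 266)*(-461) = 1 + 260*(-461) = 1 - 119860 = -119859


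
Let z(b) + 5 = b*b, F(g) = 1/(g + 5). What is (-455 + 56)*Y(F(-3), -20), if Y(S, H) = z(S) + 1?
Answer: 5985/4 ≈ 1496.3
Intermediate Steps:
F(g) = 1/(5 + g)
z(b) = -5 + b**2 (z(b) = -5 + b*b = -5 + b**2)
Y(S, H) = -4 + S**2 (Y(S, H) = (-5 + S**2) + 1 = -4 + S**2)
(-455 + 56)*Y(F(-3), -20) = (-455 + 56)*(-4 + (1/(5 - 3))**2) = -399*(-4 + (1/2)**2) = -399*(-4 + 1/4) = -399*(-15/4) = 5985/4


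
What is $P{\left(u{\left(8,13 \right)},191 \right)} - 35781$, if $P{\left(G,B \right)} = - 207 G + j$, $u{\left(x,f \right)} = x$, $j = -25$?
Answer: $-37462$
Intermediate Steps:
$P{\left(G,B \right)} = -25 - 207 G$ ($P{\left(G,B \right)} = - 207 G - 25 = -25 - 207 G$)
$P{\left(u{\left(8,13 \right)},191 \right)} - 35781 = \left(-25 - 1656\right) - 35781 = -1681 - 35781 = -37462$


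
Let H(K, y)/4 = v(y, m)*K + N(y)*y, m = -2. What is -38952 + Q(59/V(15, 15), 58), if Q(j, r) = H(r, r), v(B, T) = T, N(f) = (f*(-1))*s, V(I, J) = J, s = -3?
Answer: 952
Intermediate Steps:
N(f) = 3*f (N(f) = (f*(-1))*(-3) = -f*(-3) = 3*f)
H(K, y) = -8*K + 12*y² (H(K, y) = 4*(-2*K + (3*y)*y) = 4*(-2*K + 3*y²) = -8*K + 12*y²)
Q(j, r) = -8*r + 12*r²
-38952 + Q(59/V(15, 15), 58) = -38952 + 4*58*(-2 + 3*58) = -38952 + 4*58*(-2 + 174) = -38952 + 4*58*172 = -38952 + 39904 = 952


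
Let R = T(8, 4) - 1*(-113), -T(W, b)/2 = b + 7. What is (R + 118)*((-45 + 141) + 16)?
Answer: 23408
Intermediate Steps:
T(W, b) = -14 - 2*b (T(W, b) = -2*(b + 7) = -2*(7 + b) = -14 - 2*b)
R = 91 (R = (-14 - 2*4) - 1*(-113) = (-14 - 8) + 113 = -22 + 113 = 91)
(R + 118)*((-45 + 141) + 16) = (91 + 118)*((-45 + 141) + 16) = 209*(96 + 16) = 209*112 = 23408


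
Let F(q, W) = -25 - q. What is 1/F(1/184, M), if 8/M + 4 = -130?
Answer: -184/4601 ≈ -0.039991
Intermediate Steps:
M = -4/67 (M = 8/(-4 - 130) = 8/(-134) = 8*(-1/134) = -4/67 ≈ -0.059702)
1/F(1/184, M) = 1/(-25 - 1/184) = 1/(-4601/184) = -184/4601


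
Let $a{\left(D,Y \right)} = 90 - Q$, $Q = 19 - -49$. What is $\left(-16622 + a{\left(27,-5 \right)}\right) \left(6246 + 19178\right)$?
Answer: $-422038400$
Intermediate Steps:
$Q = 68$ ($Q = 19 + 49 = 68$)
$a{\left(D,Y \right)} = 22$ ($a{\left(D,Y \right)} = 90 - 68 = 22$)
$\left(-16622 + a{\left(27,-5 \right)}\right) \left(6246 + 19178\right) = \left(-16622 + 22\right) \left(6246 + 19178\right) = \left(-16600\right) 25424 = -422038400$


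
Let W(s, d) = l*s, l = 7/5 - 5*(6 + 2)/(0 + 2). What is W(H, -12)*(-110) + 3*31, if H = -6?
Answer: -12183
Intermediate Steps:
l = -93/5 (l = 7*(⅕) - 5/(2/8) = 7/5 - 5/(2*(⅛)) = 7/5 - 5/¼ = 7/5 - 5*4 = 7/5 - 20 = -93/5 ≈ -18.600)
W(s, d) = -93*s/5
W(H, -12)*(-110) + 3*31 = -93/5*(-6)*(-110) + 3*31 = (558/5)*(-110) + 93 = -12276 + 93 = -12183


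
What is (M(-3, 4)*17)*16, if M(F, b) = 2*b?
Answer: 2176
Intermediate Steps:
(M(-3, 4)*17)*16 = ((2*4)*17)*16 = (8*17)*16 = 136*16 = 2176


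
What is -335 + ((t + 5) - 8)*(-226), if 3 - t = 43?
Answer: 9383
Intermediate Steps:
t = -40 (t = 3 - 1*43 = 3 - 43 = -40)
-335 + ((t + 5) - 8)*(-226) = -335 + ((-40 + 5) - 8)*(-226) = -335 + (-35 - 8)*(-226) = -335 - 43*(-226) = -335 + 9718 = 9383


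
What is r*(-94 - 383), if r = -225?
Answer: 107325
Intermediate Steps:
r*(-94 - 383) = -225*(-94 - 383) = -225*(-477) = 107325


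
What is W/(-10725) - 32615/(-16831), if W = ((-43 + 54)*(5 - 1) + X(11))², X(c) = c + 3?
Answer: 293176391/180512475 ≈ 1.6241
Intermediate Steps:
X(c) = 3 + c
W = 3364 (W = ((-43 + 54)*(5 - 1) + (3 + 11))² = (11*4 + 14)² = (44 + 14)² = 58² = 3364)
W/(-10725) - 32615/(-16831) = 3364/(-10725) - 32615/(-16831) = 3364*(-1/10725) - 32615*(-1/16831) = -3364/10725 + 32615/16831 = 293176391/180512475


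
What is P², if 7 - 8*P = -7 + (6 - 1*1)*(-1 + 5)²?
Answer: 1089/16 ≈ 68.063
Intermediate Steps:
P = -33/4 (P = 7/8 - (-7 + (6 - 1*1)*(-1 + 5)²)/8 = 7/8 - (-7 + (6 - 1)*4²)/8 = 7/8 - (-7 + 5*16)/8 = 7/8 - (-7 + 80)/8 = 7/8 - ⅛*73 = 7/8 - 73/8 = -33/4 ≈ -8.2500)
P² = (-33/4)² = 1089/16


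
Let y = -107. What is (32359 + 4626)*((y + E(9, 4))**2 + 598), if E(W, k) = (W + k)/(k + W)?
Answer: 437680490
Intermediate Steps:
E(W, k) = 1 (E(W, k) = (W + k)/(W + k) = 1)
(32359 + 4626)*((y + E(9, 4))**2 + 598) = (32359 + 4626)*((-107 + 1)**2 + 598) = 36985*((-106)**2 + 598) = 36985*(11236 + 598) = 36985*11834 = 437680490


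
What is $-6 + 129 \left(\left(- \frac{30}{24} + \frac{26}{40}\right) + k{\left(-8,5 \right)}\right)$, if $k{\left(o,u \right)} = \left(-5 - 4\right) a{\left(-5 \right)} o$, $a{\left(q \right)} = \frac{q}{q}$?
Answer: $\frac{46023}{5} \approx 9204.6$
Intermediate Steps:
$a{\left(q \right)} = 1$
$k{\left(o,u \right)} = - 9 o$ ($k{\left(o,u \right)} = \left(-5 - 4\right) 1 o = \left(-9\right) 1 o = - 9 o$)
$-6 + 129 \left(\left(- \frac{30}{24} + \frac{26}{40}\right) + k{\left(-8,5 \right)}\right) = -6 + 129 \left(\left(- \frac{30}{24} + \frac{26}{40}\right) - -72\right) = -6 + 129 \left(\left(\left(-30\right) \frac{1}{24} + 26 \cdot \frac{1}{40}\right) + 72\right) = -6 + 129 \left(\left(- \frac{5}{4} + \frac{13}{20}\right) + 72\right) = -6 + 129 \left(- \frac{3}{5} + 72\right) = -6 + 129 \cdot \frac{357}{5} = -6 + \frac{46053}{5} = \frac{46023}{5}$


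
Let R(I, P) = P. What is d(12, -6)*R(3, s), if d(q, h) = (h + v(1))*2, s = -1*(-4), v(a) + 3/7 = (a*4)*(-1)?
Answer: -584/7 ≈ -83.429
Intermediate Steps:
v(a) = -3/7 - 4*a (v(a) = -3/7 + (a*4)*(-1) = -3/7 + (4*a)*(-1) = -3/7 - 4*a)
s = 4
d(q, h) = -62/7 + 2*h (d(q, h) = (h + (-3/7 - 4*1))*2 = (h + (-3/7 - 4))*2 = (h - 31/7)*2 = (-31/7 + h)*2 = -62/7 + 2*h)
d(12, -6)*R(3, s) = (-62/7 + 2*(-6))*4 = (-62/7 - 12)*4 = -146/7*4 = -584/7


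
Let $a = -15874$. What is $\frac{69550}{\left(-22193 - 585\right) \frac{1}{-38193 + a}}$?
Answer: $\frac{1880179925}{11389} \approx 1.6509 \cdot 10^{5}$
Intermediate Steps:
$\frac{69550}{\left(-22193 - 585\right) \frac{1}{-38193 + a}} = \frac{69550}{\left(-22193 - 585\right) \frac{1}{-38193 - 15874}} = \frac{69550}{\left(-22778\right) \frac{1}{-54067}} = \frac{69550}{\left(-22778\right) \left(- \frac{1}{54067}\right)} = \frac{69550}{\frac{22778}{54067}} = 69550 \cdot \frac{54067}{22778} = \frac{1880179925}{11389}$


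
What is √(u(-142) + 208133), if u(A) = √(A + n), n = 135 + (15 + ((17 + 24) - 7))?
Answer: √(208133 + √42) ≈ 456.22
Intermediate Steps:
n = 184 (n = 135 + (15 + (41 - 7)) = 135 + (15 + 34) = 135 + 49 = 184)
u(A) = √(184 + A) (u(A) = √(A + 184) = √(184 + A))
√(u(-142) + 208133) = √(√(184 - 142) + 208133) = √(√42 + 208133) = √(208133 + √42)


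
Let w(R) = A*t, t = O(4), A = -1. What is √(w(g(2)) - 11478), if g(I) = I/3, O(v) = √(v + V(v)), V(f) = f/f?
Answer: √(-11478 - √5) ≈ 107.15*I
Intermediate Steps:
V(f) = 1
O(v) = √(1 + v) (O(v) = √(v + 1) = √(1 + v))
t = √5 (t = √(1 + 4) = √5 ≈ 2.2361)
g(I) = I/3 (g(I) = I*(⅓) = I/3)
w(R) = -√5
√(w(g(2)) - 11478) = √(-√5 - 11478) = √(-11478 - √5)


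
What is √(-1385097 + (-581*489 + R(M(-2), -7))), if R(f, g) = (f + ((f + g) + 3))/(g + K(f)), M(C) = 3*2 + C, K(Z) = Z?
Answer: I*√15022866/3 ≈ 1292.0*I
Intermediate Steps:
M(C) = 6 + C
R(f, g) = (3 + g + 2*f)/(f + g) (R(f, g) = (f + ((f + g) + 3))/(g + f) = (f + (3 + f + g))/(f + g) = (3 + g + 2*f)/(f + g))
√(-1385097 + (-581*489 + R(M(-2), -7))) = √(-1385097 + (-581*489 + (3 - 7 + 2*(6 - 2))/((6 - 2) - 7))) = √(-1385097 + (-284109 + (3 - 7 + 2*4)/(4 - 7))) = √(-1385097 + (-284109 + (3 - 7 + 8)/(-3))) = √(-1385097 + (-284109 - ⅓*4)) = √(-1385097 + (-284109 - 4/3)) = √(-1385097 - 852331/3) = √(-5007622/3) = I*√15022866/3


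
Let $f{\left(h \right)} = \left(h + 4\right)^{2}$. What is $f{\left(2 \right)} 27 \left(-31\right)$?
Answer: $-30132$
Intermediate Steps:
$f{\left(h \right)} = \left(4 + h\right)^{2}$
$f{\left(2 \right)} 27 \left(-31\right) = \left(4 + 2\right)^{2} \cdot 27 \left(-31\right) = 6^{2} \cdot 27 \left(-31\right) = 36 \cdot 27 \left(-31\right) = 972 \left(-31\right) = -30132$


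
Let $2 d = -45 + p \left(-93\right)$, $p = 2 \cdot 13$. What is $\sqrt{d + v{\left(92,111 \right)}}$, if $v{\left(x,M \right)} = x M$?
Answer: $\frac{\sqrt{35922}}{2} \approx 94.766$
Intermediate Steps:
$v{\left(x,M \right)} = M x$
$p = 26$
$d = - \frac{2463}{2}$ ($d = \frac{-45 + 26 \left(-93\right)}{2} = \frac{-45 - 2418}{2} = \frac{1}{2} \left(-2463\right) = - \frac{2463}{2} \approx -1231.5$)
$\sqrt{d + v{\left(92,111 \right)}} = \sqrt{- \frac{2463}{2} + 111 \cdot 92} = \sqrt{- \frac{2463}{2} + 10212} = \sqrt{\frac{17961}{2}} = \frac{\sqrt{35922}}{2}$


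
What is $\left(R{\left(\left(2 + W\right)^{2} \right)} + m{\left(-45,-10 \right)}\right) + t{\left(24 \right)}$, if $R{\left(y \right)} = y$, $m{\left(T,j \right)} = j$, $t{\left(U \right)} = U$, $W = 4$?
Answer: $50$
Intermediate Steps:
$\left(R{\left(\left(2 + W\right)^{2} \right)} + m{\left(-45,-10 \right)}\right) + t{\left(24 \right)} = \left(\left(2 + 4\right)^{2} - 10\right) + 24 = \left(6^{2} - 10\right) + 24 = \left(36 - 10\right) + 24 = 26 + 24 = 50$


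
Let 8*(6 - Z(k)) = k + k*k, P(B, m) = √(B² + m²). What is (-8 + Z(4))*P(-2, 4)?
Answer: -9*√5 ≈ -20.125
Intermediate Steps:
Z(k) = 6 - k/8 - k²/8 (Z(k) = 6 - (k + k*k)/8 = 6 - (k + k²)/8 = 6 + (-k/8 - k²/8) = 6 - k/8 - k²/8)
(-8 + Z(4))*P(-2, 4) = (-8 + (6 - ⅛*4 - ⅛*4²))*√((-2)² + 4²) = (-8 + (6 - ½ - ⅛*16))*√(4 + 16) = (-8 + (6 - ½ - 2))*√20 = (-8 + 7/2)*(2*√5) = -9*√5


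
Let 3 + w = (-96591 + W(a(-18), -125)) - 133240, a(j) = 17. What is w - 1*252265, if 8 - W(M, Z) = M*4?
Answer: -482159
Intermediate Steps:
W(M, Z) = 8 - 4*M (W(M, Z) = 8 - M*4 = 8 - 4*M)
w = -229894 (w = -3 + ((-96591 + (8 - 4*17)) - 133240) = -3 + ((-96591 + (8 - 68)) - 133240) = -3 + ((-96591 - 60) - 133240) = -3 + (-96651 - 133240) = -3 - 229891 = -229894)
w - 1*252265 = -229894 - 1*252265 = -229894 - 252265 = -482159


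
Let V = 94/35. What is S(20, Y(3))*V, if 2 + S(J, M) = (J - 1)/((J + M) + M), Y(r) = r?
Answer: -1551/455 ≈ -3.4088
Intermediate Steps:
V = 94/35 (V = 94*(1/35) = 94/35 ≈ 2.6857)
S(J, M) = -2 + (-1 + J)/(J + 2*M) (S(J, M) = -2 + (J - 1)/((J + M) + M) = -2 + (-1 + J)/(J + 2*M))
S(20, Y(3))*V = ((-1 - 1*20 - 4*3)/(20 + 2*3))*(94/35) = ((-1 - 20 - 12)/(20 + 6))*(94/35) = (-33/26)*(94/35) = ((1/26)*(-33))*(94/35) = -33/26*94/35 = -1551/455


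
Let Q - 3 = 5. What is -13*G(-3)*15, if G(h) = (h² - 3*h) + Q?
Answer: -5070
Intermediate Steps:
Q = 8 (Q = 3 + 5 = 8)
G(h) = 8 + h² - 3*h (G(h) = (h² - 3*h) + 8 = 8 + h² - 3*h)
-13*G(-3)*15 = -13*(8 + (-3)² - 3*(-3))*15 = -13*(8 + 9 + 9)*15 = -13*26*15 = -338*15 = -5070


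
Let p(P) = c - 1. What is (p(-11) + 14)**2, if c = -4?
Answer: 81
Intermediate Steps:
p(P) = -5 (p(P) = -4 - 1 = -5)
(p(-11) + 14)**2 = (-5 + 14)**2 = 9**2 = 81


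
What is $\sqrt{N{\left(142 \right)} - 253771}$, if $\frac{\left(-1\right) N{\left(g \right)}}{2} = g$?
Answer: $i \sqrt{254055} \approx 504.04 i$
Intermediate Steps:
$N{\left(g \right)} = - 2 g$
$\sqrt{N{\left(142 \right)} - 253771} = \sqrt{\left(-2\right) 142 - 253771} = \sqrt{-284 - 253771} = \sqrt{-254055} = i \sqrt{254055}$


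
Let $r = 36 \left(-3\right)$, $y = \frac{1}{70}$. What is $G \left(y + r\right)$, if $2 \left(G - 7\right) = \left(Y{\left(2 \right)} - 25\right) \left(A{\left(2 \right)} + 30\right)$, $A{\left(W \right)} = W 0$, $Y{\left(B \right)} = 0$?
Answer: $\frac{1390856}{35} \approx 39739.0$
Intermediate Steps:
$A{\left(W \right)} = 0$
$y = \frac{1}{70} \approx 0.014286$
$r = -108$
$G = -368$ ($G = 7 + \frac{\left(0 - 25\right) \left(0 + 30\right)}{2} = 7 + \frac{\left(-25\right) 30}{2} = 7 + \frac{1}{2} \left(-750\right) = 7 - 375 = -368$)
$G \left(y + r\right) = - 368 \left(\frac{1}{70} - 108\right) = \left(-368\right) \left(- \frac{7559}{70}\right) = \frac{1390856}{35}$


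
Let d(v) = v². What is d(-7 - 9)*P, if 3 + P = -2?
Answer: -1280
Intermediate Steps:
P = -5 (P = -3 - 2 = -5)
d(-7 - 9)*P = (-7 - 9)²*(-5) = (-16)²*(-5) = 256*(-5) = -1280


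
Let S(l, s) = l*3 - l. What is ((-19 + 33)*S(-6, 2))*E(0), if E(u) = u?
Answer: 0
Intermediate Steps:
S(l, s) = 2*l (S(l, s) = 3*l - l = 2*l)
((-19 + 33)*S(-6, 2))*E(0) = ((-19 + 33)*(2*(-6)))*0 = (14*(-12))*0 = -168*0 = 0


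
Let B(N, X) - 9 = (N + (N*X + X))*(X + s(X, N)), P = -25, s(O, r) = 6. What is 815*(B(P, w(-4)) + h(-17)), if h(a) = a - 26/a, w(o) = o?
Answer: 1877760/17 ≈ 1.1046e+5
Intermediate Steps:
B(N, X) = 9 + (6 + X)*(N + X + N*X) (B(N, X) = 9 + (N + (N*X + X))*(X + 6) = 9 + (N + (X + N*X))*(6 + X) = 9 + (N + X + N*X)*(6 + X) = 9 + (6 + X)*(N + X + N*X))
815*(B(P, w(-4)) + h(-17)) = 815*((9 + (-4)**2 + 6*(-25) + 6*(-4) - 25*(-4)**2 + 7*(-25)*(-4)) + (-17 - 26/(-17))) = 815*((9 + 16 - 150 - 24 - 25*16 + 700) + (-17 - 26*(-1/17))) = 815*((9 + 16 - 150 - 24 - 400 + 700) + (-17 + 26/17)) = 815*(151 - 263/17) = 815*(2304/17) = 1877760/17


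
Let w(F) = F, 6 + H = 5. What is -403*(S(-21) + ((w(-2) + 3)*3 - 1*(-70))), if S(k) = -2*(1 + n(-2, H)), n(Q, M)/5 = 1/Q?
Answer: -30628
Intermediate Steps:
H = -1 (H = -6 + 5 = -1)
n(Q, M) = 5/Q
S(k) = 3 (S(k) = -2*(1 + 5/(-2)) = -2*(1 + 5*(-1/2)) = -2*(1 - 5/2) = -2*(-3/2) = 3)
-403*(S(-21) + ((w(-2) + 3)*3 - 1*(-70))) = -403*(3 + ((-2 + 3)*3 - 1*(-70))) = -403*(3 + (1*3 + 70)) = -403*(3 + (3 + 70)) = -403*(3 + 73) = -403*76 = -1*30628 = -30628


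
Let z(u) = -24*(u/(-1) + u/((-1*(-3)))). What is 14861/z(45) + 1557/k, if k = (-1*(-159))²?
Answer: 41869109/2022480 ≈ 20.702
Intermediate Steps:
z(u) = 16*u (z(u) = -24*(u*(-1) + u/3) = -24*(-u + u*(⅓)) = -24*(-u + u/3) = -(-16)*u = 16*u)
k = 25281 (k = 159² = 25281)
14861/z(45) + 1557/k = 14861/((16*45)) + 1557/25281 = 14861/720 + 1557*(1/25281) = 14861*(1/720) + 173/2809 = 14861/720 + 173/2809 = 41869109/2022480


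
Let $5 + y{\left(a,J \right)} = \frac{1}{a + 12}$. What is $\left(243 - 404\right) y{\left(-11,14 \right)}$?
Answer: $644$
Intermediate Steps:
$y{\left(a,J \right)} = -5 + \frac{1}{12 + a}$ ($y{\left(a,J \right)} = -5 + \frac{1}{a + 12} = -5 + \frac{1}{12 + a}$)
$\left(243 - 404\right) y{\left(-11,14 \right)} = \left(243 - 404\right) \frac{-59 - -55}{12 - 11} = - 161 \frac{-59 + 55}{1} = - 161 \cdot 1 \left(-4\right) = \left(-161\right) \left(-4\right) = 644$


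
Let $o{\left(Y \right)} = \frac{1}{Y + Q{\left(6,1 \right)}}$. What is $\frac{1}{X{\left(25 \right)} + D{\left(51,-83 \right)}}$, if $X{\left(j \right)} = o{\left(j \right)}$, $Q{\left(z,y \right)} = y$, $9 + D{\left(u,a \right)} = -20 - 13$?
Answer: $- \frac{26}{1091} \approx -0.023831$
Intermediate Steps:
$D{\left(u,a \right)} = -42$ ($D{\left(u,a \right)} = -9 - 33 = -42$)
$o{\left(Y \right)} = \frac{1}{1 + Y}$ ($o{\left(Y \right)} = \frac{1}{Y + 1} = \frac{1}{1 + Y}$)
$X{\left(j \right)} = \frac{1}{1 + j}$
$\frac{1}{X{\left(25 \right)} + D{\left(51,-83 \right)}} = \frac{1}{\frac{1}{1 + 25} - 42} = \frac{1}{\frac{1}{26} - 42} = \frac{1}{- \frac{1091}{26}} = - \frac{26}{1091}$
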